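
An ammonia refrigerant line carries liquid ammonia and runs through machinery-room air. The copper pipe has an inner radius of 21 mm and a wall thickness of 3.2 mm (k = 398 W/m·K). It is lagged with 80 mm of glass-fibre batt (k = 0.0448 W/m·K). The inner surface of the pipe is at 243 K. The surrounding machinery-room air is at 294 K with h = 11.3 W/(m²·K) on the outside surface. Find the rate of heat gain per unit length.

Treating each annulus and film as a series resistance:
R_copper pipe wall = ln(24.2/21)/(2π×398×1) = 5.672×10^-5 K/W
R_glass-fibre batt = ln(104.2/24.2)/(2π×0.0448×1) = 5.187 K/W
R_outer film = 1/(h_o·2πr_oL) = 1/(11.3×2π×0.1042×1) = 0.1352 K/W
R_total = 5.322 K/W
Q = ΔT/R_total = 51/5.322

q′ ≈ 9.58 W/m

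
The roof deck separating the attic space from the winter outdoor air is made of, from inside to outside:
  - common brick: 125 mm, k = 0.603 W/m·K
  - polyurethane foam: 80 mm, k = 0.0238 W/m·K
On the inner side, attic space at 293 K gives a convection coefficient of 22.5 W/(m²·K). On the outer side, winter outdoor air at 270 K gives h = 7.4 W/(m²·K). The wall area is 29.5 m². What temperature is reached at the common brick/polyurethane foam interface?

Thermal resistances in series:
R_inner film = 1/(h_i·A) = 1/(22.5×29.5) = 0.001507 K/W
R_common brick = L/(kA) = 0.125/(0.603×29.5) = 0.007027 K/W
R_polyurethane foam = L/(kA) = 0.08/(0.0238×29.5) = 0.1139 K/W
R_outer film = 1/(h_o·A) = 1/(7.4×29.5) = 0.004581 K/W
R_total = 0.1271 K/W;  Q = ΔT/R_total = 23/0.1271 = 181 W
T_interface = T_inner − Q·ΣR(inner→interface) = 293 − 181×0.008534

T ≈ 291 K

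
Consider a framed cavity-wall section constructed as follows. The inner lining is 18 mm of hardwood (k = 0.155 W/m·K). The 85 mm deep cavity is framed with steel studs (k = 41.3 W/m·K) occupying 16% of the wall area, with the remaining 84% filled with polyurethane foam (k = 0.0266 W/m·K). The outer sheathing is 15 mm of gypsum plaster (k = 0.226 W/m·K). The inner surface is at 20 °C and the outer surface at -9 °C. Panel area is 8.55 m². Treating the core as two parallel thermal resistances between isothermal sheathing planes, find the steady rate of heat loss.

Sheathing layers in series; stud and cavity paths in parallel between them.
R_inner = 0.018/(0.155×8.55) = 0.01358 K/W
R_stud  = 0.085/(41.3×0.16×8.55) = 0.001504 K/W
R_cav   = 0.085/(0.0266×0.84×8.55) = 0.4449 K/W
1/R_core = 1/R_stud + 1/R_cav → R_core = 0.001499 K/W
R_outer = 0.015/(0.226×8.55) = 0.007763 K/W
R_total = 0.02284 K/W
Q = ΔT/R_total = 29/0.02284

Q ≈ 1270 W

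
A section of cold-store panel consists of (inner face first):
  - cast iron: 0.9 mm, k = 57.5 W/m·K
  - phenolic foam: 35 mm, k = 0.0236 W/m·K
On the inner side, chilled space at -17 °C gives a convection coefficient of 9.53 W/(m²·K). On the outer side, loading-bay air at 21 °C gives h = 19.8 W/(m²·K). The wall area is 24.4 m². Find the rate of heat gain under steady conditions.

Q ≈ 566 W

Series thermal resistances:
R_inner film = 1/(h_i·A) = 1/(9.53×24.4) = 0.0043 K/W
R_cast iron = L/(kA) = 0.0009/(57.5×24.4) = 6.415×10^-7 K/W
R_phenolic foam = L/(kA) = 0.035/(0.0236×24.4) = 0.06078 K/W
R_outer film = 1/(h_o·A) = 1/(19.8×24.4) = 0.00207 K/W
R_total = 0.06715 K/W
Q = ΔT / R_total = 38 / 0.06715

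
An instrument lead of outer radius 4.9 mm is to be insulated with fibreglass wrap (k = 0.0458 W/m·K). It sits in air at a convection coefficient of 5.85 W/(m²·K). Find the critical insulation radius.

For a cylinder r_cr = k/h = 0.0458/5.85
r_cr = 7.83 mm; since the bare radius (4.9 mm) is below r_cr, adding a thin layer of insulation will *increase* heat loss.

r_cr ≈ 7.83 mm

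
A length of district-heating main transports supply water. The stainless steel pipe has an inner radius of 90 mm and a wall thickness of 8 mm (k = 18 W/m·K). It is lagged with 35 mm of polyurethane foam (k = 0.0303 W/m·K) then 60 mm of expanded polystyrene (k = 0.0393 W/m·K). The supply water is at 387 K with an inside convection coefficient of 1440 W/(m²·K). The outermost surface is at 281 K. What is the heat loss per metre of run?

q′ ≈ 34 W/m

Per-layer cylindrical resistances, series-summed:
R_inner film = 1/(h_i·2πr₁L) = 1/(1440×2π×0.09×1) = 0.001228 K/W
R_stainless steel pipe wall = ln(98/90)/(2π×18×1) = 7.53×10^-4 K/W
R_polyurethane foam = ln(133/98)/(2π×0.0303×1) = 1.604 K/W
R_expanded polystyrene = ln(193/133)/(2π×0.0393×1) = 1.508 K/W
R_total = 3.114 K/W
Q = ΔT/R_total = 106/3.114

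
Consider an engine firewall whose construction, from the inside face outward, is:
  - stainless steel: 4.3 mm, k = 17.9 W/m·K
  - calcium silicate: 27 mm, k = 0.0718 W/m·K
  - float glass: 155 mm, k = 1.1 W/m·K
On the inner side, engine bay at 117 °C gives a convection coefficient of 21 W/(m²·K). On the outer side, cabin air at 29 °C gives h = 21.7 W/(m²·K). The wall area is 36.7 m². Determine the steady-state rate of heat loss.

Q ≈ 5290 W

Treating each layer as a thermal resistance in series:
R_inner film = 1/(h_i·A) = 1/(21×36.7) = 0.001298 K/W
R_stainless steel = L/(kA) = 0.0043/(17.9×36.7) = 6.546×10^-6 K/W
R_calcium silicate = L/(kA) = 0.027/(0.0718×36.7) = 0.01025 K/W
R_float glass = L/(kA) = 0.155/(1.1×36.7) = 0.003839 K/W
R_outer film = 1/(h_o·A) = 1/(21.7×36.7) = 0.001256 K/W
R_total = 0.01665 K/W
Q = ΔT / R_total = 88 / 0.01665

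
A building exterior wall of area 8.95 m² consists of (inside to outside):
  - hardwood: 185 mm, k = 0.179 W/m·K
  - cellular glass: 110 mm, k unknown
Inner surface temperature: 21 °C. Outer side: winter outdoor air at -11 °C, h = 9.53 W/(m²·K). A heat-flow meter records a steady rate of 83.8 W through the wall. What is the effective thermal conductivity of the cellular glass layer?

Treating each layer as a thermal resistance in series:
R_hardwood = L/(kA) = 0.185/(0.179×8.95) = 0.1155 K/W
R_outer film = 1/(h_o·A) = 1/(9.53×8.95) = 0.01172 K/W
Sum of known resistances R_other = 0.1272 K/W
Total R = ΔT/Q = 32/83.8 = 0.3819 K/W
R_cellular glass = R_total − R_other = 0.2547 K/W
k = L/(R·A) = 0.11/(0.2547×8.95)

k ≈ 0.0483 W/(m·K)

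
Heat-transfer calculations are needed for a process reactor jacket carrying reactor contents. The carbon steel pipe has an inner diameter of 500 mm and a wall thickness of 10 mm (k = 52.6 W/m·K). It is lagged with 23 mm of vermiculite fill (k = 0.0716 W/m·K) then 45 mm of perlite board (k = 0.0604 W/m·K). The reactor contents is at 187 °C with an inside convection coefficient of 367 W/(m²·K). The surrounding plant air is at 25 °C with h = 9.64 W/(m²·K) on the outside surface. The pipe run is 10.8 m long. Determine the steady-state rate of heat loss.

Cylindrical conduction, so R = ln(r₂/r₁)/(2πkL) per layer, in series:
R_inner film = 1/(h_i·2πr₁L) = 1/(367×2π×0.25×10.8) = 1.606×10^-4 K/W
R_carbon steel pipe wall = ln(260/250)/(2π×52.6×10.8) = 1.099×10^-5 K/W
R_vermiculite fill = ln(283/260)/(2π×0.0716×10.8) = 0.01745 K/W
R_perlite board = ln(328/283)/(2π×0.0604×10.8) = 0.036 K/W
R_outer film = 1/(h_o·2πr_oL) = 1/(9.64×2π×0.328×10.8) = 0.004661 K/W
R_total = 0.05828 K/W
Q = ΔT/R_total = 162/0.05828

Q ≈ 2780 W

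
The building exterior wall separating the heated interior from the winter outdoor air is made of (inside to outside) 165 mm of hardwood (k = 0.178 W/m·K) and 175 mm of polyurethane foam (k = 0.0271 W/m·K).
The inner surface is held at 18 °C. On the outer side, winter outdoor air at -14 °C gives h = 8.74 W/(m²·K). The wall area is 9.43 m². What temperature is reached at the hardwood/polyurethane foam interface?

T ≈ 14 °C

Thermal resistances in series:
R_hardwood = L/(kA) = 0.165/(0.178×9.43) = 0.0983 K/W
R_polyurethane foam = L/(kA) = 0.175/(0.0271×9.43) = 0.6848 K/W
R_outer film = 1/(h_o·A) = 1/(8.74×9.43) = 0.01213 K/W
R_total = 0.7952 K/W;  Q = ΔT/R_total = 32/0.7952 = 40.24 W
T_interface = T_inner − Q·ΣR(inner→interface) = 18 − 40.2×0.0983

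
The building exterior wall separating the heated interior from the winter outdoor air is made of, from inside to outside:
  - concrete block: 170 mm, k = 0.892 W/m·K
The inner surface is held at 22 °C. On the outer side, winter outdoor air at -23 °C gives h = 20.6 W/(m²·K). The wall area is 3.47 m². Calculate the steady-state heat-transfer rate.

Treating each layer as a thermal resistance in series:
R_concrete block = L/(kA) = 0.17/(0.892×3.47) = 0.05492 K/W
R_outer film = 1/(h_o·A) = 1/(20.6×3.47) = 0.01399 K/W
R_total = 0.06891 K/W
Q = ΔT / R_total = 45 / 0.06891

Q ≈ 653 W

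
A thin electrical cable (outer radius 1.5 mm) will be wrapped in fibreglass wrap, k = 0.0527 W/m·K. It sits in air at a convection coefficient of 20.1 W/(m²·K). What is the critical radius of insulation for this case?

For a cylinder r_cr = k/h = 0.0527/20.1
r_cr = 2.62 mm; since the bare radius (1.5 mm) is below r_cr, adding a thin layer of insulation will *increase* heat loss.

r_cr ≈ 2.62 mm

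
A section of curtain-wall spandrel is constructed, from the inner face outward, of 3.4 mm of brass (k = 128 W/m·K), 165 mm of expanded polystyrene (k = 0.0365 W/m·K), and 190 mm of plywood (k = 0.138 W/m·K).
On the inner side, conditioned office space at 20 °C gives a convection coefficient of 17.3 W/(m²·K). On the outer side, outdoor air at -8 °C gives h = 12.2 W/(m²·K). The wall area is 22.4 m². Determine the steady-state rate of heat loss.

Q ≈ 104 W

Treating each layer as a thermal resistance in series:
R_inner film = 1/(h_i·A) = 1/(17.3×22.4) = 0.002581 K/W
R_brass = L/(kA) = 0.0034/(128×22.4) = 1.186×10^-6 K/W
R_expanded polystyrene = L/(kA) = 0.165/(0.0365×22.4) = 0.2018 K/W
R_plywood = L/(kA) = 0.19/(0.138×22.4) = 0.06146 K/W
R_outer film = 1/(h_o·A) = 1/(12.2×22.4) = 0.003659 K/W
R_total = 0.2695 K/W
Q = ΔT / R_total = 28 / 0.2695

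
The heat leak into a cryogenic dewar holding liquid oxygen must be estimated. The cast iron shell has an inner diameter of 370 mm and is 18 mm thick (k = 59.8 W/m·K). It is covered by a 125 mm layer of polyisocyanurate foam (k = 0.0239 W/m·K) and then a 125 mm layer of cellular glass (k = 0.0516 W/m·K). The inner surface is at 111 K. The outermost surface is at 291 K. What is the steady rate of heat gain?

For a spherical shell R = (1/r₁ − 1/r₂)/(4πk); film R = 1/(h·4πr²). In series:
R_cast iron shell = (1/0.185 − 1/0.203)/(4π×59.8) = 6.378×10^-4 K/W
R_polyisocyanurate foam = (1/0.203 − 1/0.328)/(4π×0.0239) = 6.251 K/W
R_cellular glass = (1/0.328 − 1/0.453)/(4π×0.0516) = 1.297 K/W
R_total = 7.549 K/W
Q = ΔT/R_total = 180/7.549

Q ≈ 23.8 W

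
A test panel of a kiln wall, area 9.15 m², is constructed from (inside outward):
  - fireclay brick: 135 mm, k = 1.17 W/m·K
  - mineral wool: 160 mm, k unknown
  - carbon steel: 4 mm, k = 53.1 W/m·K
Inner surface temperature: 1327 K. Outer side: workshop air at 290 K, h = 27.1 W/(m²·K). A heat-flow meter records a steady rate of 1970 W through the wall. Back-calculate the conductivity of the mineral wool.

k ≈ 0.0343 W/(m·K)

Treating each layer as a thermal resistance in series:
R_fireclay brick = L/(kA) = 0.135/(1.17×9.15) = 0.01261 K/W
R_carbon steel = L/(kA) = 0.004/(53.1×9.15) = 8.233×10^-6 K/W
R_outer film = 1/(h_o·A) = 1/(27.1×9.15) = 0.004033 K/W
Sum of known resistances R_other = 0.01665 K/W
Total R = ΔT/Q = 1037/1970 = 0.5264 K/W
R_mineral wool = R_total − R_other = 0.5097 K/W
k = L/(R·A) = 0.16/(0.5097×9.15)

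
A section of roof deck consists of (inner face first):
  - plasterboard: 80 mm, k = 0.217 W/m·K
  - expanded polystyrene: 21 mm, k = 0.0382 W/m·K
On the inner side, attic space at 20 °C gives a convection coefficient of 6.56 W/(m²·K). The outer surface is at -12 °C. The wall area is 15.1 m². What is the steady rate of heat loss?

Using the resistance-network approach (series):
R_inner film = 1/(h_i·A) = 1/(6.56×15.1) = 0.0101 K/W
R_plasterboard = L/(kA) = 0.08/(0.217×15.1) = 0.02441 K/W
R_expanded polystyrene = L/(kA) = 0.021/(0.0382×15.1) = 0.03641 K/W
R_total = 0.07092 K/W
Q = ΔT / R_total = 32 / 0.07092

Q ≈ 451 W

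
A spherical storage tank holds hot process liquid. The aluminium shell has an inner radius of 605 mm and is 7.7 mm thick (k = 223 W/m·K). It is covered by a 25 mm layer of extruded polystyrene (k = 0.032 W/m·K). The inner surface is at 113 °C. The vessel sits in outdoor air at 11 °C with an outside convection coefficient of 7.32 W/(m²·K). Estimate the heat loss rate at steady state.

Each spherical layer contributes R = (1/r_i − 1/r_o)/(4πk):
R_aluminium shell = (1/0.605 − 1/0.6127)/(4π×223) = 7.413×10^-6 K/W
R_extruded polystyrene = (1/0.6127 − 1/0.6377)/(4π×0.032) = 0.1591 K/W
R_outer film = 1/(h·4πr_o²) = 1/(7.32×4π×0.6377²) = 0.02673 K/W
R_total = 0.1859 K/W
Q = ΔT/R_total = 102/0.1859

Q ≈ 549 W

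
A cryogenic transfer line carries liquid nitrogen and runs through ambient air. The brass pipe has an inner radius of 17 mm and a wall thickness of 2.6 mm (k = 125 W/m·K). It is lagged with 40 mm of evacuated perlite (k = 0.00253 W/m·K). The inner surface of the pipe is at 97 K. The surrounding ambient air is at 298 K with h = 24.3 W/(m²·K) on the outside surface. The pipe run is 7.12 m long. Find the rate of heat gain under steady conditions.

Radial resistances (cylindrical: R_cond = ln(r_o/r_i)/(2πkL), R_conv = 1/(h·2πrL)):
R_brass pipe wall = ln(19.6/17)/(2π×125×7.12) = 2.545×10^-5 K/W
R_evacuated perlite = ln(59.6/19.6)/(2π×0.00253×7.12) = 9.826 K/W
R_outer film = 1/(h_o·2πr_oL) = 1/(24.3×2π×0.0596×7.12) = 0.01543 K/W
R_total = 9.841 K/W
Q = ΔT/R_total = 201/9.841

Q ≈ 20.4 W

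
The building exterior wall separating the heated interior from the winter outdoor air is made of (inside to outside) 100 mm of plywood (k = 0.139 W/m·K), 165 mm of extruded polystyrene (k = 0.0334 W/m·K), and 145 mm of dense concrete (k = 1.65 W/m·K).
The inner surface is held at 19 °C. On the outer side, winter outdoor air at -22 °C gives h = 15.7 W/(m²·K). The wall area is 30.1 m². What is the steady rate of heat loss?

Q ≈ 212 W

Thermal resistances in series:
R_plywood = L/(kA) = 0.1/(0.139×30.1) = 0.0239 K/W
R_extruded polystyrene = L/(kA) = 0.165/(0.0334×30.1) = 0.1641 K/W
R_dense concrete = L/(kA) = 0.145/(1.65×30.1) = 0.00292 K/W
R_outer film = 1/(h_o·A) = 1/(15.7×30.1) = 0.002116 K/W
R_total = 0.1931 K/W
Q = ΔT / R_total = 41 / 0.1931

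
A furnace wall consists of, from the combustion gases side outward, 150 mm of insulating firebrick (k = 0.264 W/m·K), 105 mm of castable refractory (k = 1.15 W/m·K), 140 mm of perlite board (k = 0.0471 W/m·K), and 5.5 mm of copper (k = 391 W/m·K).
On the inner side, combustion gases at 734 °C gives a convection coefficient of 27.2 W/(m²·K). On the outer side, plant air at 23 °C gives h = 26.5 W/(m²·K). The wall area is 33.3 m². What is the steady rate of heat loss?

Q ≈ 6390 W

Model the wall as resistances in series:
R_inner film = 1/(h_i·A) = 1/(27.2×33.3) = 0.001104 K/W
R_insulating firebrick = L/(kA) = 0.15/(0.264×33.3) = 0.01706 K/W
R_castable refractory = L/(kA) = 0.105/(1.15×33.3) = 0.002742 K/W
R_perlite board = L/(kA) = 0.14/(0.0471×33.3) = 0.08926 K/W
R_copper = L/(kA) = 0.0055/(391×33.3) = 4.224×10^-7 K/W
R_outer film = 1/(h_o·A) = 1/(26.5×33.3) = 0.001133 K/W
R_total = 0.1113 K/W
Q = ΔT / R_total = 711 / 0.1113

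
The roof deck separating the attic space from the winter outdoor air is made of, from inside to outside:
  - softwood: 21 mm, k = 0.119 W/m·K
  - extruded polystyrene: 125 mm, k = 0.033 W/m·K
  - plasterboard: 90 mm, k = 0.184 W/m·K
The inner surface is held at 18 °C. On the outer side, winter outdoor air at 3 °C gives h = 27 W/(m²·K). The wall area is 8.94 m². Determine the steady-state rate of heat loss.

Q ≈ 29.9 W

Model the wall as resistances in series:
R_softwood = L/(kA) = 0.021/(0.119×8.94) = 0.01974 K/W
R_extruded polystyrene = L/(kA) = 0.125/(0.033×8.94) = 0.4237 K/W
R_plasterboard = L/(kA) = 0.09/(0.184×8.94) = 0.05471 K/W
R_outer film = 1/(h_o·A) = 1/(27×8.94) = 0.004143 K/W
R_total = 0.5023 K/W
Q = ΔT / R_total = 15 / 0.5023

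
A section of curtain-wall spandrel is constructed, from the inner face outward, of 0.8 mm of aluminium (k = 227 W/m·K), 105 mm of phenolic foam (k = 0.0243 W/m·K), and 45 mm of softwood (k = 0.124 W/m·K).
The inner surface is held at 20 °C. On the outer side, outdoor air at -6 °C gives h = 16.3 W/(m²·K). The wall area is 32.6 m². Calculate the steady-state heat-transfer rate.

Model the wall as resistances in series:
R_aluminium = L/(kA) = 0.0008/(227×32.6) = 1.081×10^-7 K/W
R_phenolic foam = L/(kA) = 0.105/(0.0243×32.6) = 0.1325 K/W
R_softwood = L/(kA) = 0.045/(0.124×32.6) = 0.01113 K/W
R_outer film = 1/(h_o·A) = 1/(16.3×32.6) = 0.001882 K/W
R_total = 0.1456 K/W
Q = ΔT / R_total = 26 / 0.1456

Q ≈ 179 W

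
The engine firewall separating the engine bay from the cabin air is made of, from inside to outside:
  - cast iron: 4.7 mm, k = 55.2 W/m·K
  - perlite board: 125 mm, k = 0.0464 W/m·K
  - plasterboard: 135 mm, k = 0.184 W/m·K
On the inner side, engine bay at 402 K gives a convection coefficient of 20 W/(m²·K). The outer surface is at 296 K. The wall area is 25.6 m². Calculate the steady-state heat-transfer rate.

Using the resistance-network approach (series):
R_inner film = 1/(h_i·A) = 1/(20×25.6) = 0.001953 K/W
R_cast iron = L/(kA) = 0.0047/(55.2×25.6) = 3.326×10^-6 K/W
R_perlite board = L/(kA) = 0.125/(0.0464×25.6) = 0.1052 K/W
R_plasterboard = L/(kA) = 0.135/(0.184×25.6) = 0.02866 K/W
R_total = 0.1358 K/W
Q = ΔT / R_total = 106 / 0.1358

Q ≈ 780 W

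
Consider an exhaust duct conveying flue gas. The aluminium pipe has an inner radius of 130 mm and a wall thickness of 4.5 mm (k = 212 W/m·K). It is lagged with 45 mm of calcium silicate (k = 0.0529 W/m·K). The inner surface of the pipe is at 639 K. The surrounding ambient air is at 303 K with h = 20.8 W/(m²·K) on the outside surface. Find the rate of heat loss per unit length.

q′ ≈ 369 W/m

Cylindrical conduction, so R = ln(r₂/r₁)/(2πkL) per layer, in series:
R_aluminium pipe wall = ln(134.5/130)/(2π×212×1) = 2.555×10^-5 K/W
R_calcium silicate = ln(179.5/134.5)/(2π×0.0529×1) = 0.8683 K/W
R_outer film = 1/(h_o·2πr_oL) = 1/(20.8×2π×0.1795×1) = 0.04263 K/W
R_total = 0.911 K/W
Q = ΔT/R_total = 336/0.911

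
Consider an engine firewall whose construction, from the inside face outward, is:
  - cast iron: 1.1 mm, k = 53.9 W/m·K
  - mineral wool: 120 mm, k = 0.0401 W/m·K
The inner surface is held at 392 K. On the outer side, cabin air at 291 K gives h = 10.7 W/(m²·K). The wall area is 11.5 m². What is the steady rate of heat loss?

Using the resistance-network approach (series):
R_cast iron = L/(kA) = 0.0011/(53.9×11.5) = 1.775×10^-6 K/W
R_mineral wool = L/(kA) = 0.12/(0.0401×11.5) = 0.2602 K/W
R_outer film = 1/(h_o·A) = 1/(10.7×11.5) = 0.008127 K/W
R_total = 0.2683 K/W
Q = ΔT / R_total = 101 / 0.2683

Q ≈ 376 W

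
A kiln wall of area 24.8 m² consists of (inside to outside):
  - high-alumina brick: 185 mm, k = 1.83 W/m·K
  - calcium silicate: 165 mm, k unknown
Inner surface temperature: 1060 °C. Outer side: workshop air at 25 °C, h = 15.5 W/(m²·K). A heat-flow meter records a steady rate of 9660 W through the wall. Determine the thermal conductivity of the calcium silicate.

k ≈ 0.0662 W/(m·K)

Series thermal resistances:
R_high-alumina brick = L/(kA) = 0.185/(1.83×24.8) = 0.004076 K/W
R_outer film = 1/(h_o·A) = 1/(15.5×24.8) = 0.002601 K/W
Sum of known resistances R_other = 0.006678 K/W
Total R = ΔT/Q = 1035/9660 = 0.1071 K/W
R_calcium silicate = R_total − R_other = 0.1005 K/W
k = L/(R·A) = 0.165/(0.1005×24.8)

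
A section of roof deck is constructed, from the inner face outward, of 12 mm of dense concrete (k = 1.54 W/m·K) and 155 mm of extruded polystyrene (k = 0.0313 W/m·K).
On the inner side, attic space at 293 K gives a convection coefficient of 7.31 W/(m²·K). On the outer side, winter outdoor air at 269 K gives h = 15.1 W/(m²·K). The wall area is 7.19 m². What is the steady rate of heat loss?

Thermal resistances in series:
R_inner film = 1/(h_i·A) = 1/(7.31×7.19) = 0.01903 K/W
R_dense concrete = L/(kA) = 0.012/(1.54×7.19) = 0.001084 K/W
R_extruded polystyrene = L/(kA) = 0.155/(0.0313×7.19) = 0.6887 K/W
R_outer film = 1/(h_o·A) = 1/(15.1×7.19) = 0.009211 K/W
R_total = 0.7181 K/W
Q = ΔT / R_total = 24 / 0.7181

Q ≈ 33.4 W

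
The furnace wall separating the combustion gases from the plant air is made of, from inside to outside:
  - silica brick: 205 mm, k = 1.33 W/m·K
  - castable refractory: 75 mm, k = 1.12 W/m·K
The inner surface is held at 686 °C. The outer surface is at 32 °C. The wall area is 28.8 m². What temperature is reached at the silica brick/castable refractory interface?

T ≈ 230 °C

Using the resistance-network approach (series):
R_silica brick = L/(kA) = 0.205/(1.33×28.8) = 0.005352 K/W
R_castable refractory = L/(kA) = 0.075/(1.12×28.8) = 0.002325 K/W
R_total = 0.007677 K/W;  Q = ΔT/R_total = 654/0.007677 = 85190 W
T_interface = T_inner − Q·ΣR(inner→interface) = 686 − 85200×0.005352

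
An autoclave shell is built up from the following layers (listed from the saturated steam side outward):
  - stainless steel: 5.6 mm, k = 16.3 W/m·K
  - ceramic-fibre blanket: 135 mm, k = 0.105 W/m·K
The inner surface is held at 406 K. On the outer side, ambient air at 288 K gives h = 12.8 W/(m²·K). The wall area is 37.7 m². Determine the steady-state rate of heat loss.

Q ≈ 3260 W

Using the resistance-network approach (series):
R_stainless steel = L/(kA) = 0.0056/(16.3×37.7) = 9.113×10^-6 K/W
R_ceramic-fibre blanket = L/(kA) = 0.135/(0.105×37.7) = 0.0341 K/W
R_outer film = 1/(h_o·A) = 1/(12.8×37.7) = 0.002072 K/W
R_total = 0.03619 K/W
Q = ΔT / R_total = 118 / 0.03619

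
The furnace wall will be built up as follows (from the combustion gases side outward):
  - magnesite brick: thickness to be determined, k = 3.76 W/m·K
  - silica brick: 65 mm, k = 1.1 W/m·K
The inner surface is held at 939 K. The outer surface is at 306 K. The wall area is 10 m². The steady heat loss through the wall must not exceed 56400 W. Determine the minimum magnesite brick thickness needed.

L ≈ 200 mm

Thermal resistances in series:
R_silica brick = L/(kA) = 0.065/(1.1×10) = 0.005909 K/W
Sum of the known resistances R_other = 0.005909 K/W
Required total resistance R_tot = ΔT/Q_allow = 633/56400 = 0.01122 K/W
R_magnesite brick = R_tot − R_other = 0.005314 K/W
L = R·k·A = 0.005314×3.76×10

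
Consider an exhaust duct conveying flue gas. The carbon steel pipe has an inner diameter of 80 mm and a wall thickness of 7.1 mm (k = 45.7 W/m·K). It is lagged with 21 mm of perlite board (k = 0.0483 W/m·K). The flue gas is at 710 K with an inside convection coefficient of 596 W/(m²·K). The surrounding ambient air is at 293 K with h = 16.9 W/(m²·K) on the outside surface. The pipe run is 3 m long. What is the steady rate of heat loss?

Per-layer cylindrical resistances, series-summed:
R_inner film = 1/(h_i·2πr₁L) = 1/(596×2π×0.04×3) = 0.002225 K/W
R_carbon steel pipe wall = ln(47.1/40)/(2π×45.7×3) = 1.897×10^-4 K/W
R_perlite board = ln(68.1/47.1)/(2π×0.0483×3) = 0.405 K/W
R_outer film = 1/(h_o·2πr_oL) = 1/(16.9×2π×0.0681×3) = 0.0461 K/W
R_total = 0.4535 K/W
Q = ΔT/R_total = 417/0.4535

Q ≈ 920 W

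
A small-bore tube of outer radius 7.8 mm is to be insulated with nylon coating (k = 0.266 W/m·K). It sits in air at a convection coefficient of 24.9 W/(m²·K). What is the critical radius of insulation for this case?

For a cylinder r_cr = k/h = 0.266/24.9
r_cr = 10.7 mm; since the bare radius (7.8 mm) is below r_cr, adding a thin layer of insulation will *increase* heat loss.

r_cr ≈ 10.7 mm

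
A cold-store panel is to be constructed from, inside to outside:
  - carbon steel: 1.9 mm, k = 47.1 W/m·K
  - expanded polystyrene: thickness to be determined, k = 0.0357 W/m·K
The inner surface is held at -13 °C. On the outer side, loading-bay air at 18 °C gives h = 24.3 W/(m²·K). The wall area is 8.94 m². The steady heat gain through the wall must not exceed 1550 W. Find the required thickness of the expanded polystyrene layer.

L ≈ 4.91 mm

Treating each layer as a thermal resistance in series:
R_carbon steel = L/(kA) = 0.0019/(47.1×8.94) = 4.512×10^-6 K/W
R_outer film = 1/(h_o·A) = 1/(24.3×8.94) = 0.004603 K/W
Sum of the known resistances R_other = 0.004608 K/W
Required total resistance R_tot = ΔT/Q_allow = 31/1550 = 0.02 K/W
R_expanded polystyrene = R_tot − R_other = 0.01539 K/W
L = R·k·A = 0.01539×0.0357×8.94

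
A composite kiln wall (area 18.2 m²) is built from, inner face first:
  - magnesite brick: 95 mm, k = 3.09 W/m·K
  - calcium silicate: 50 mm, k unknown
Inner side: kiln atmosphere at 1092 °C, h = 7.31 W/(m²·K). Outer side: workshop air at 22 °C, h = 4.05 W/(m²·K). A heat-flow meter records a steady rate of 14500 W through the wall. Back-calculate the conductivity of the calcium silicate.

Model the wall as resistances in series:
R_inner film = 1/(h_i·A) = 1/(7.31×18.2) = 0.007516 K/W
R_magnesite brick = L/(kA) = 0.095/(3.09×18.2) = 0.001689 K/W
R_outer film = 1/(h_o·A) = 1/(4.05×18.2) = 0.01357 K/W
Sum of known resistances R_other = 0.02277 K/W
Total R = ΔT/Q = 1070/14500 = 0.07379 K/W
R_calcium silicate = R_total − R_other = 0.05102 K/W
k = L/(R·A) = 0.05/(0.05102×18.2)

k ≈ 0.0538 W/(m·K)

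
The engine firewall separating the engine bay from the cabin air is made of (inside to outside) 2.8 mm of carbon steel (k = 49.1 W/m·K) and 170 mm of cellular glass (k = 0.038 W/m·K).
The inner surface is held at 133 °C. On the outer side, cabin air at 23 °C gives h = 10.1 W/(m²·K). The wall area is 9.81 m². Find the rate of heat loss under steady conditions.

Using the resistance-network approach (series):
R_carbon steel = L/(kA) = 0.0028/(49.1×9.81) = 5.813×10^-6 K/W
R_cellular glass = L/(kA) = 0.17/(0.038×9.81) = 0.456 K/W
R_outer film = 1/(h_o·A) = 1/(10.1×9.81) = 0.01009 K/W
R_total = 0.4661 K/W
Q = ΔT / R_total = 110 / 0.4661

Q ≈ 236 W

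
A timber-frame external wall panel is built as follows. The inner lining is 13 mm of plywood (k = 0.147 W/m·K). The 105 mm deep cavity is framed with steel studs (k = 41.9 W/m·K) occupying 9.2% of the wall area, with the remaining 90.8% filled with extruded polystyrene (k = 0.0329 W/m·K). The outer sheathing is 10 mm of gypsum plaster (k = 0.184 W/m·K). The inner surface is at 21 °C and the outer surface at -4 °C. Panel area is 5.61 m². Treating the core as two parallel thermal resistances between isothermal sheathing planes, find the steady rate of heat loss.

Sheathing layers in series; stud and cavity paths in parallel between them.
R_inner = 0.013/(0.147×5.61) = 0.01576 K/W
R_stud  = 0.105/(41.9×0.092×5.61) = 0.004855 K/W
R_cav   = 0.105/(0.0329×0.908×5.61) = 0.6265 K/W
1/R_core = 1/R_stud + 1/R_cav → R_core = 0.004818 K/W
R_outer = 0.01/(0.184×5.61) = 0.009688 K/W
R_total = 0.03027 K/W
Q = ΔT/R_total = 25/0.03027

Q ≈ 826 W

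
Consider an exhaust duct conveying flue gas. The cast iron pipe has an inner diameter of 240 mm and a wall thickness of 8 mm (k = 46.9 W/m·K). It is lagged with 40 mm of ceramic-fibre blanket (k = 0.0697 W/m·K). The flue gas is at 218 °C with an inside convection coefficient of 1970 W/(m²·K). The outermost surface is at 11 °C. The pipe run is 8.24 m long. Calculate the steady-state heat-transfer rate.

Q ≈ 2740 W

Per-layer cylindrical resistances, series-summed:
R_inner film = 1/(h_i·2πr₁L) = 1/(1970×2π×0.12×8.24) = 8.17×10^-5 K/W
R_cast iron pipe wall = ln(128/120)/(2π×46.9×8.24) = 2.658×10^-5 K/W
R_ceramic-fibre blanket = ln(168/128)/(2π×0.0697×8.24) = 0.07536 K/W
R_total = 0.07547 K/W
Q = ΔT/R_total = 207/0.07547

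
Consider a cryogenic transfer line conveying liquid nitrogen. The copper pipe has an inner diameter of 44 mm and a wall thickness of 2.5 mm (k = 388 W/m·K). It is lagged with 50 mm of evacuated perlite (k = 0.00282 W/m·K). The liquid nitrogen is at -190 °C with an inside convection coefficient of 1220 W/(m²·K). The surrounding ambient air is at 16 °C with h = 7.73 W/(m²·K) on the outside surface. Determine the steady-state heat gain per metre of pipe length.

For a radial system each layer contributes R = ln(r_out/r_in)/(2πkL); films add R = 1/(hA).
R_inner film = 1/(h_i·2πr₁L) = 1/(1220×2π×0.022×1) = 0.00593 K/W
R_copper pipe wall = ln(24.5/22)/(2π×388×1) = 4.415×10^-5 K/W
R_evacuated perlite = ln(74.5/24.5)/(2π×0.00282×1) = 62.77 K/W
R_outer film = 1/(h_o·2πr_oL) = 1/(7.73×2π×0.0745×1) = 0.2764 K/W
R_total = 63.05 K/W
Q = ΔT/R_total = 206/63.05

q′ ≈ 3.27 W/m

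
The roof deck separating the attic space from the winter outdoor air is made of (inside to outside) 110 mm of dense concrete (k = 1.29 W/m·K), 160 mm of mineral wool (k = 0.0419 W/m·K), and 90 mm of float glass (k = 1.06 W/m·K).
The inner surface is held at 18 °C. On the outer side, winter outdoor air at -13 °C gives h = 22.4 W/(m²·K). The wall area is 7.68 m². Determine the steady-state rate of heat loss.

Q ≈ 59 W

Series thermal resistances:
R_dense concrete = L/(kA) = 0.11/(1.29×7.68) = 0.0111 K/W
R_mineral wool = L/(kA) = 0.16/(0.0419×7.68) = 0.4972 K/W
R_float glass = L/(kA) = 0.09/(1.06×7.68) = 0.01106 K/W
R_outer film = 1/(h_o·A) = 1/(22.4×7.68) = 0.005813 K/W
R_total = 0.5252 K/W
Q = ΔT / R_total = 31 / 0.5252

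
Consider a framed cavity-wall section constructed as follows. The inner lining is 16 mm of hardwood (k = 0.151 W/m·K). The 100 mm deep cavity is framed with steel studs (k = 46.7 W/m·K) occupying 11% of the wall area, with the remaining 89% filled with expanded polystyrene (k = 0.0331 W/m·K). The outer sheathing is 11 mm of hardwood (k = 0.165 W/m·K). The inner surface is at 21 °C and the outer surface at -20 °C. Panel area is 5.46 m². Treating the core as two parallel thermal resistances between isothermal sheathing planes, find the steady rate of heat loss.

Sheathing layers in series; stud and cavity paths in parallel between them.
R_inner = 0.016/(0.151×5.46) = 0.01941 K/W
R_stud  = 0.1/(46.7×0.11×5.46) = 0.003565 K/W
R_cav   = 0.1/(0.0331×0.89×5.46) = 0.6217 K/W
1/R_core = 1/R_stud + 1/R_cav → R_core = 0.003545 K/W
R_outer = 0.011/(0.165×5.46) = 0.01221 K/W
R_total = 0.03516 K/W
Q = ΔT/R_total = 41/0.03516

Q ≈ 1170 W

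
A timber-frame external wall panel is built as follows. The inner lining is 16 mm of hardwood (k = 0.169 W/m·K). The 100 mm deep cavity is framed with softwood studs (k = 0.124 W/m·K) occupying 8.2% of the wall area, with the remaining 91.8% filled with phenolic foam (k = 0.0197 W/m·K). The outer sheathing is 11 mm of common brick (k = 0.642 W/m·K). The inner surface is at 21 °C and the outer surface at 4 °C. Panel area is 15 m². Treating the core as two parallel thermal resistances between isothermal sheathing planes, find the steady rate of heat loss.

Sheathing layers in series; stud and cavity paths in parallel between them.
R_inner = 0.016/(0.169×15) = 0.006312 K/W
R_stud  = 0.1/(0.124×0.082×15) = 0.6557 K/W
R_cav   = 0.1/(0.0197×0.918×15) = 0.3686 K/W
1/R_core = 1/R_stud + 1/R_cav → R_core = 0.236 K/W
R_outer = 0.011/(0.642×15) = 0.001142 K/W
R_total = 0.2434 K/W
Q = ΔT/R_total = 17/0.2434

Q ≈ 69.8 W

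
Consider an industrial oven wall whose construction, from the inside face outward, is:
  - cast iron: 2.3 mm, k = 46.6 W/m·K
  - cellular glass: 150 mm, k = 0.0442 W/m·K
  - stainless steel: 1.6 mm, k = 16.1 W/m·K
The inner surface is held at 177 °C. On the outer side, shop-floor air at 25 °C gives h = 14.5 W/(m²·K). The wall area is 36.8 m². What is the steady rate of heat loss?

Q ≈ 1620 W

Using the resistance-network approach (series):
R_cast iron = L/(kA) = 0.0023/(46.6×36.8) = 1.341×10^-6 K/W
R_cellular glass = L/(kA) = 0.15/(0.0442×36.8) = 0.09222 K/W
R_stainless steel = L/(kA) = 0.0016/(16.1×36.8) = 2.701×10^-6 K/W
R_outer film = 1/(h_o·A) = 1/(14.5×36.8) = 0.001874 K/W
R_total = 0.0941 K/W
Q = ΔT / R_total = 152 / 0.0941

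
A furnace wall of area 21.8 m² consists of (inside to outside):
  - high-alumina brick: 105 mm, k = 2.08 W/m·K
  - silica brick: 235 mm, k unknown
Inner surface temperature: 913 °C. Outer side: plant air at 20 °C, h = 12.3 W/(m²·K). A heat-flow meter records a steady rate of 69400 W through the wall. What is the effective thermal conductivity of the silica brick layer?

Model the wall as resistances in series:
R_high-alumina brick = L/(kA) = 0.105/(2.08×21.8) = 0.002316 K/W
R_outer film = 1/(h_o·A) = 1/(12.3×21.8) = 0.003729 K/W
Sum of known resistances R_other = 0.006045 K/W
Total R = ΔT/Q = 893/69400 = 0.01287 K/W
R_silica brick = R_total − R_other = 0.006822 K/W
k = L/(R·A) = 0.235/(0.006822×21.8)

k ≈ 1.58 W/(m·K)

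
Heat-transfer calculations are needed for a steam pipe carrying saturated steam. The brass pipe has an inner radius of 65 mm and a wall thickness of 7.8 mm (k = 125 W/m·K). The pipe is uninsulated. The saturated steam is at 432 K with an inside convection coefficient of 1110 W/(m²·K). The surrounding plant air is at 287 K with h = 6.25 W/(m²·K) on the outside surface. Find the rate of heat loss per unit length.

Radial resistances (cylindrical: R_cond = ln(r_o/r_i)/(2πkL), R_conv = 1/(h·2πrL)):
R_inner film = 1/(h_i·2πr₁L) = 1/(1110×2π×0.065×1) = 0.002206 K/W
R_brass pipe wall = ln(72.8/65)/(2π×125×1) = 1.443×10^-4 K/W
R_outer film = 1/(h_o·2πr_oL) = 1/(6.25×2π×0.0728×1) = 0.3498 K/W
R_total = 0.3521 K/W
Q = ΔT/R_total = 145/0.3521

q′ ≈ 412 W/m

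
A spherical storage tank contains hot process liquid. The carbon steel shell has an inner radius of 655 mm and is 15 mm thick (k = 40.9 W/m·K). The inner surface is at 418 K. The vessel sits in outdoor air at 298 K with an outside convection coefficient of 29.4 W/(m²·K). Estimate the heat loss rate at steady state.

Q ≈ 19700 W

Spherical conduction: R = (1/r_in − 1/r_out)/(4πk) per layer; series-sum.
R_carbon steel shell = (1/0.655 − 1/0.67)/(4π×40.9) = 6.65×10^-5 K/W
R_outer film = 1/(h·4πr_o²) = 1/(29.4×4π×0.67²) = 0.00603 K/W
R_total = 0.006096 K/W
Q = ΔT/R_total = 120/0.006096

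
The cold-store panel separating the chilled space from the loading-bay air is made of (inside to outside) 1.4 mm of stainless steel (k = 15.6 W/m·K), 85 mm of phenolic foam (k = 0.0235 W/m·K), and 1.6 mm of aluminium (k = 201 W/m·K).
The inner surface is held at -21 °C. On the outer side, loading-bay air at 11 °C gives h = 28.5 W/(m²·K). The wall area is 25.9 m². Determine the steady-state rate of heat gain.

Q ≈ 227 W

Thermal resistances in series:
R_stainless steel = L/(kA) = 0.0014/(15.6×25.9) = 3.465×10^-6 K/W
R_phenolic foam = L/(kA) = 0.085/(0.0235×25.9) = 0.1397 K/W
R_aluminium = L/(kA) = 0.0016/(201×25.9) = 3.073×10^-7 K/W
R_outer film = 1/(h_o·A) = 1/(28.5×25.9) = 0.001355 K/W
R_total = 0.141 K/W
Q = ΔT / R_total = 32 / 0.141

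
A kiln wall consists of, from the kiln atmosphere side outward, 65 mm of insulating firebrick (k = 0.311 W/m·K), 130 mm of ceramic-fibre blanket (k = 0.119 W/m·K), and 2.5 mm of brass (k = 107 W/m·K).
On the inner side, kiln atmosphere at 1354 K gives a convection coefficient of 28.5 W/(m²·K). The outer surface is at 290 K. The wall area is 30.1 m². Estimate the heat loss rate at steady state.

Q ≈ 24000 W

Using the resistance-network approach (series):
R_inner film = 1/(h_i·A) = 1/(28.5×30.1) = 0.001166 K/W
R_insulating firebrick = L/(kA) = 0.065/(0.311×30.1) = 0.006944 K/W
R_ceramic-fibre blanket = L/(kA) = 0.13/(0.119×30.1) = 0.03629 K/W
R_brass = L/(kA) = 0.0025/(107×30.1) = 7.762×10^-7 K/W
R_total = 0.0444 K/W
Q = ΔT / R_total = 1064 / 0.0444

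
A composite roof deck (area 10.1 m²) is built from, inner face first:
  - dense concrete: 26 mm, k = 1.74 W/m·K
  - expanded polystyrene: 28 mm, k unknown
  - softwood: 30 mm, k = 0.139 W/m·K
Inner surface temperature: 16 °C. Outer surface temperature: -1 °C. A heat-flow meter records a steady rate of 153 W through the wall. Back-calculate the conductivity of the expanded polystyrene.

Thermal resistances in series:
R_dense concrete = L/(kA) = 0.026/(1.74×10.1) = 0.001479 K/W
R_softwood = L/(kA) = 0.03/(0.139×10.1) = 0.02137 K/W
Sum of known resistances R_other = 0.02285 K/W
Total R = ΔT/Q = 17/153 = 0.1111 K/W
R_expanded polystyrene = R_total − R_other = 0.08826 K/W
k = L/(R·A) = 0.028/(0.08826×10.1)

k ≈ 0.0314 W/(m·K)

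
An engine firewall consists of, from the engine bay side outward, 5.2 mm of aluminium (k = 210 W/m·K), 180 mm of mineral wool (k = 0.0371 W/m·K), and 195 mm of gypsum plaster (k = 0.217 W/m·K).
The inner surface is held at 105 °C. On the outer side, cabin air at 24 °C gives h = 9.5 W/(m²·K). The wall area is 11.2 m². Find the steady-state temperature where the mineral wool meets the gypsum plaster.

Series thermal resistances:
R_aluminium = L/(kA) = 0.0052/(210×11.2) = 2.211×10^-6 K/W
R_mineral wool = L/(kA) = 0.18/(0.0371×11.2) = 0.4332 K/W
R_gypsum plaster = L/(kA) = 0.195/(0.217×11.2) = 0.08023 K/W
R_outer film = 1/(h_o·A) = 1/(9.5×11.2) = 0.009398 K/W
R_total = 0.5228 K/W;  Q = ΔT/R_total = 81/0.5228 = 154.9 W
T_interface = T_inner − Q·ΣR(inner→interface) = 105 − 155×0.4332

T ≈ 37.9 °C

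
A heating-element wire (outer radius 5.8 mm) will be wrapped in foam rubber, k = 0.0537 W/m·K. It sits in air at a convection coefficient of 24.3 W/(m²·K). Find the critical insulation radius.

For a cylinder r_cr = k/h = 0.0537/24.3
r_cr = 2.21 mm; since the bare radius (5.8 mm) is above r_cr, any added insulation will reduce heat loss.

r_cr ≈ 2.21 mm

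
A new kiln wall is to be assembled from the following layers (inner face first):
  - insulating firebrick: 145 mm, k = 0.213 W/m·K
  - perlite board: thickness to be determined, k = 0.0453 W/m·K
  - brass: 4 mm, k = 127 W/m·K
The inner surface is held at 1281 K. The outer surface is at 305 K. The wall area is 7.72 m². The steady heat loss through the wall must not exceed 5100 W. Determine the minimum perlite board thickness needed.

L ≈ 36.1 mm

Treating each layer as a thermal resistance in series:
R_insulating firebrick = L/(kA) = 0.145/(0.213×7.72) = 0.08818 K/W
R_brass = L/(kA) = 0.004/(127×7.72) = 4.08×10^-6 K/W
Sum of the known resistances R_other = 0.08818 K/W
Required total resistance R_tot = ΔT/Q_allow = 976/5100 = 0.1914 K/W
R_perlite board = R_tot − R_other = 0.1032 K/W
L = R·k·A = 0.1032×0.0453×7.72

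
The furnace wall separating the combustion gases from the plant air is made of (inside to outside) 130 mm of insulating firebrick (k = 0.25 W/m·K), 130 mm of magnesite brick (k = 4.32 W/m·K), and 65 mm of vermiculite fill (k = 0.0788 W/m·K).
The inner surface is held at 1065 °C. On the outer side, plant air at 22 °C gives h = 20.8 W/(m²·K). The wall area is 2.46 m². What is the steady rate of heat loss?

Model the wall as resistances in series:
R_insulating firebrick = L/(kA) = 0.13/(0.25×2.46) = 0.2114 K/W
R_magnesite brick = L/(kA) = 0.13/(4.32×2.46) = 0.01223 K/W
R_vermiculite fill = L/(kA) = 0.065/(0.0788×2.46) = 0.3353 K/W
R_outer film = 1/(h_o·A) = 1/(20.8×2.46) = 0.01954 K/W
R_total = 0.5785 K/W
Q = ΔT / R_total = 1043 / 0.5785

Q ≈ 1800 W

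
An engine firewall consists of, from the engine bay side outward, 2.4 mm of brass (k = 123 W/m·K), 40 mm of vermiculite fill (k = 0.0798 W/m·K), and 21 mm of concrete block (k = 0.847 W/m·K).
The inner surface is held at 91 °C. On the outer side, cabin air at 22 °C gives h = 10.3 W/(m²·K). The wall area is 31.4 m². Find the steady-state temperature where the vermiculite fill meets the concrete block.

Model the wall as resistances in series:
R_brass = L/(kA) = 0.0024/(123×31.4) = 6.214×10^-7 K/W
R_vermiculite fill = L/(kA) = 0.04/(0.0798×31.4) = 0.01596 K/W
R_concrete block = L/(kA) = 0.021/(0.847×31.4) = 7.896×10^-4 K/W
R_outer film = 1/(h_o·A) = 1/(10.3×31.4) = 0.003092 K/W
R_total = 0.01985 K/W;  Q = ΔT/R_total = 69/0.01985 = 3477 W
T_interface = T_inner − Q·ΣR(inner→interface) = 91 − 3480×0.01596

T ≈ 35.5 °C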